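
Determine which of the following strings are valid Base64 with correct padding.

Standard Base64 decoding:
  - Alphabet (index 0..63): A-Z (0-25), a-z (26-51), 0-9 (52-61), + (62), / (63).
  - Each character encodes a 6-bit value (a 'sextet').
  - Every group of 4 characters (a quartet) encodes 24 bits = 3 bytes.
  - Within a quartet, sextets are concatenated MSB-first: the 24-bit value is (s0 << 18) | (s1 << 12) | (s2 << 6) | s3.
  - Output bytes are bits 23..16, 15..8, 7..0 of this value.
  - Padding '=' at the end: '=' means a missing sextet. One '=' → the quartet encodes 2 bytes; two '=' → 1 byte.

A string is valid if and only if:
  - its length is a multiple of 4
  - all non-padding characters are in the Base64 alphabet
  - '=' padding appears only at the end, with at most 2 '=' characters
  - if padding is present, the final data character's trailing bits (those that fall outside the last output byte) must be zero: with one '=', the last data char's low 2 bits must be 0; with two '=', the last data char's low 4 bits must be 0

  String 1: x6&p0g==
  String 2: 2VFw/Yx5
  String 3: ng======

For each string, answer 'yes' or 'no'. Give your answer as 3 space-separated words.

String 1: 'x6&p0g==' → invalid (bad char(s): ['&'])
String 2: '2VFw/Yx5' → valid
String 3: 'ng======' → invalid (6 pad chars (max 2))

Answer: no yes no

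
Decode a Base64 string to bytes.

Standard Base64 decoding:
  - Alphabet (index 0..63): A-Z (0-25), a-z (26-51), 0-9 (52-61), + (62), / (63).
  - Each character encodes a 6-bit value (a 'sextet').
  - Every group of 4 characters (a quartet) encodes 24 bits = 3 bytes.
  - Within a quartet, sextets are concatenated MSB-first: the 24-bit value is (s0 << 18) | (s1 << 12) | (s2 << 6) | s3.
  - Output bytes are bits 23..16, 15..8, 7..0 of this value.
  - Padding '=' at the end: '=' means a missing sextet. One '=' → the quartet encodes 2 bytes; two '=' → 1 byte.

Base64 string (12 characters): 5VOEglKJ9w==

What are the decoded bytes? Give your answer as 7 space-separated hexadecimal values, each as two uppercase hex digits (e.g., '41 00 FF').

Answer: E5 53 84 82 52 89 F7

Derivation:
After char 0 ('5'=57): chars_in_quartet=1 acc=0x39 bytes_emitted=0
After char 1 ('V'=21): chars_in_quartet=2 acc=0xE55 bytes_emitted=0
After char 2 ('O'=14): chars_in_quartet=3 acc=0x3954E bytes_emitted=0
After char 3 ('E'=4): chars_in_quartet=4 acc=0xE55384 -> emit E5 53 84, reset; bytes_emitted=3
After char 4 ('g'=32): chars_in_quartet=1 acc=0x20 bytes_emitted=3
After char 5 ('l'=37): chars_in_quartet=2 acc=0x825 bytes_emitted=3
After char 6 ('K'=10): chars_in_quartet=3 acc=0x2094A bytes_emitted=3
After char 7 ('J'=9): chars_in_quartet=4 acc=0x825289 -> emit 82 52 89, reset; bytes_emitted=6
After char 8 ('9'=61): chars_in_quartet=1 acc=0x3D bytes_emitted=6
After char 9 ('w'=48): chars_in_quartet=2 acc=0xF70 bytes_emitted=6
Padding '==': partial quartet acc=0xF70 -> emit F7; bytes_emitted=7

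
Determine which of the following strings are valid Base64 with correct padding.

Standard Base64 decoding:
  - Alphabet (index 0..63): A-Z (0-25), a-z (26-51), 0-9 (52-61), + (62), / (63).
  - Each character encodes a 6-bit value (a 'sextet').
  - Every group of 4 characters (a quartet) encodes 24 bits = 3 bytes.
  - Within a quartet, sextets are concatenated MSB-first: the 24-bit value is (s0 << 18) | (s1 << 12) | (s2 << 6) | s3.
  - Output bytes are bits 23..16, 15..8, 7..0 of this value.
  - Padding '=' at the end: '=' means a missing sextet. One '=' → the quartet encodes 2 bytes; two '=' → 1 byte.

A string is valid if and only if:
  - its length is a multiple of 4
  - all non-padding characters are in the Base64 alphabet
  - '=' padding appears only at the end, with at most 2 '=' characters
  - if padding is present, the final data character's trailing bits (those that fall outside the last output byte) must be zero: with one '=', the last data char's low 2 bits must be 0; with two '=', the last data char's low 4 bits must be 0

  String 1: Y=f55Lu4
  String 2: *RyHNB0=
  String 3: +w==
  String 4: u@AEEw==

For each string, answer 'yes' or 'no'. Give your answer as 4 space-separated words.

String 1: 'Y=f55Lu4' → invalid (bad char(s): ['=']; '=' in middle)
String 2: '*RyHNB0=' → invalid (bad char(s): ['*'])
String 3: '+w==' → valid
String 4: 'u@AEEw==' → invalid (bad char(s): ['@'])

Answer: no no yes no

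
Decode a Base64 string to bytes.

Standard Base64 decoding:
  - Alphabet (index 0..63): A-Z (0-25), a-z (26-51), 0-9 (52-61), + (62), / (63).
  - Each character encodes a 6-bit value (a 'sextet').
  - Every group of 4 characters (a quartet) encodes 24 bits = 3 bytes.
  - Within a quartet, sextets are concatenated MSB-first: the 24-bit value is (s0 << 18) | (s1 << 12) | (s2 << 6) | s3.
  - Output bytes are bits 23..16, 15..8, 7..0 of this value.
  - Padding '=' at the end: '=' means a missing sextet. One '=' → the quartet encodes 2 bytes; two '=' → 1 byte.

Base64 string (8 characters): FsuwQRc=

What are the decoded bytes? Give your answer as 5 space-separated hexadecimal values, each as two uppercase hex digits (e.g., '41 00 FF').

Answer: 16 CB B0 41 17

Derivation:
After char 0 ('F'=5): chars_in_quartet=1 acc=0x5 bytes_emitted=0
After char 1 ('s'=44): chars_in_quartet=2 acc=0x16C bytes_emitted=0
After char 2 ('u'=46): chars_in_quartet=3 acc=0x5B2E bytes_emitted=0
After char 3 ('w'=48): chars_in_quartet=4 acc=0x16CBB0 -> emit 16 CB B0, reset; bytes_emitted=3
After char 4 ('Q'=16): chars_in_quartet=1 acc=0x10 bytes_emitted=3
After char 5 ('R'=17): chars_in_quartet=2 acc=0x411 bytes_emitted=3
After char 6 ('c'=28): chars_in_quartet=3 acc=0x1045C bytes_emitted=3
Padding '=': partial quartet acc=0x1045C -> emit 41 17; bytes_emitted=5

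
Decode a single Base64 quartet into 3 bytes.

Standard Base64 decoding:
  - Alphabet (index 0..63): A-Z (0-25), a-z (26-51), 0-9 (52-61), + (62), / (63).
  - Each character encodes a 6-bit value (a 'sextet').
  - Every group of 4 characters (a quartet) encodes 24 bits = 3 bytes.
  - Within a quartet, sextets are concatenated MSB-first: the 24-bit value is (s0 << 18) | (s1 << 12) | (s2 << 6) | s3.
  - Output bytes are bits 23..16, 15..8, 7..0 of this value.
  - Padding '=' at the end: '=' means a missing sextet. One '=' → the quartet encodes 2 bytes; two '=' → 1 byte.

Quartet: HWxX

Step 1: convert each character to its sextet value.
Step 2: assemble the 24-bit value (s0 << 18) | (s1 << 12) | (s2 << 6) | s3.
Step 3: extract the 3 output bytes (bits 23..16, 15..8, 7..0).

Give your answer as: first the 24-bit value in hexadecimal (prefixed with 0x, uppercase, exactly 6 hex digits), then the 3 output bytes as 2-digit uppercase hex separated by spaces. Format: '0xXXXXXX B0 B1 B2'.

Answer: 0x1D6C57 1D 6C 57

Derivation:
Sextets: H=7, W=22, x=49, X=23
24-bit: (7<<18) | (22<<12) | (49<<6) | 23
      = 0x1C0000 | 0x016000 | 0x000C40 | 0x000017
      = 0x1D6C57
Bytes: (v>>16)&0xFF=1D, (v>>8)&0xFF=6C, v&0xFF=57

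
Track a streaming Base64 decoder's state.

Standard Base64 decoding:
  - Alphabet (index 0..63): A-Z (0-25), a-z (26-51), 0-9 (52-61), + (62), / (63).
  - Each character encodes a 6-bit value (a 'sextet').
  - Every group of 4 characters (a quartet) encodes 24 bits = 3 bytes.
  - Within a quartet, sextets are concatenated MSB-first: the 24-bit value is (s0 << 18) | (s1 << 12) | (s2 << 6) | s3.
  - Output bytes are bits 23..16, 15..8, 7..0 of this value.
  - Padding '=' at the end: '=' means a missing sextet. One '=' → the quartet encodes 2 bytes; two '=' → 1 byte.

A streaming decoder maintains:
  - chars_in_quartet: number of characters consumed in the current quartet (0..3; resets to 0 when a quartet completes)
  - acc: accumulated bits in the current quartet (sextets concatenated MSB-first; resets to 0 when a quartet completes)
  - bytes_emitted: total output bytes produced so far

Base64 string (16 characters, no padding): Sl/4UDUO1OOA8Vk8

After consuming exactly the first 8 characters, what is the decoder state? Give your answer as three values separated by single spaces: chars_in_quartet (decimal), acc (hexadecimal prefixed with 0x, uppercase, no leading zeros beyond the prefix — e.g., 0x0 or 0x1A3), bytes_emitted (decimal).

Answer: 0 0x0 6

Derivation:
After char 0 ('S'=18): chars_in_quartet=1 acc=0x12 bytes_emitted=0
After char 1 ('l'=37): chars_in_quartet=2 acc=0x4A5 bytes_emitted=0
After char 2 ('/'=63): chars_in_quartet=3 acc=0x1297F bytes_emitted=0
After char 3 ('4'=56): chars_in_quartet=4 acc=0x4A5FF8 -> emit 4A 5F F8, reset; bytes_emitted=3
After char 4 ('U'=20): chars_in_quartet=1 acc=0x14 bytes_emitted=3
After char 5 ('D'=3): chars_in_quartet=2 acc=0x503 bytes_emitted=3
After char 6 ('U'=20): chars_in_quartet=3 acc=0x140D4 bytes_emitted=3
After char 7 ('O'=14): chars_in_quartet=4 acc=0x50350E -> emit 50 35 0E, reset; bytes_emitted=6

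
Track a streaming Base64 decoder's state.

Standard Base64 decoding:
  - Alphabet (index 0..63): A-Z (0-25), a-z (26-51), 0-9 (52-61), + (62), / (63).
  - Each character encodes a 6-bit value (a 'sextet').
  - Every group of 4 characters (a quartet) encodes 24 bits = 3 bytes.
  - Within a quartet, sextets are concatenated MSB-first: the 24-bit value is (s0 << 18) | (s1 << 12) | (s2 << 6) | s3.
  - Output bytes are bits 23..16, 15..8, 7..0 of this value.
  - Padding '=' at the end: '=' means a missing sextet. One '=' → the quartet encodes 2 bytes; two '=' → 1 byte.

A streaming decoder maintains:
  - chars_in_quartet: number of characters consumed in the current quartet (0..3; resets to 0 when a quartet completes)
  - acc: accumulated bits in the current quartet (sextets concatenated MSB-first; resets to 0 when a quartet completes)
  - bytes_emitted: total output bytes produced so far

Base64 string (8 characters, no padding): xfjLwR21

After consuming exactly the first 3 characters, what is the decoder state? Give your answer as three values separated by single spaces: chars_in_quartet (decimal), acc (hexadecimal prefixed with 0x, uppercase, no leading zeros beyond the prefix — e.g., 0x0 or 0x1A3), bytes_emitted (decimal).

After char 0 ('x'=49): chars_in_quartet=1 acc=0x31 bytes_emitted=0
After char 1 ('f'=31): chars_in_quartet=2 acc=0xC5F bytes_emitted=0
After char 2 ('j'=35): chars_in_quartet=3 acc=0x317E3 bytes_emitted=0

Answer: 3 0x317E3 0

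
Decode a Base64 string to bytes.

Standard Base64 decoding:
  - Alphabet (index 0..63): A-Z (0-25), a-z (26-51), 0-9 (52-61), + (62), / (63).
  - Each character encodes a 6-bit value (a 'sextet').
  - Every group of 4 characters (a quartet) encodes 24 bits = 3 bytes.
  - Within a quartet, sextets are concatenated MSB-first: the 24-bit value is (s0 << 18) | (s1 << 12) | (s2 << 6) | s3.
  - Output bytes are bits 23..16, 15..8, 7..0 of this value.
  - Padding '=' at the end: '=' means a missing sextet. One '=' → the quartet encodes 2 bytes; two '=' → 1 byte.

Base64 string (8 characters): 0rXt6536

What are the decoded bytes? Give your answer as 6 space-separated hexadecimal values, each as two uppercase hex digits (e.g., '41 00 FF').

After char 0 ('0'=52): chars_in_quartet=1 acc=0x34 bytes_emitted=0
After char 1 ('r'=43): chars_in_quartet=2 acc=0xD2B bytes_emitted=0
After char 2 ('X'=23): chars_in_quartet=3 acc=0x34AD7 bytes_emitted=0
After char 3 ('t'=45): chars_in_quartet=4 acc=0xD2B5ED -> emit D2 B5 ED, reset; bytes_emitted=3
After char 4 ('6'=58): chars_in_quartet=1 acc=0x3A bytes_emitted=3
After char 5 ('5'=57): chars_in_quartet=2 acc=0xEB9 bytes_emitted=3
After char 6 ('3'=55): chars_in_quartet=3 acc=0x3AE77 bytes_emitted=3
After char 7 ('6'=58): chars_in_quartet=4 acc=0xEB9DFA -> emit EB 9D FA, reset; bytes_emitted=6

Answer: D2 B5 ED EB 9D FA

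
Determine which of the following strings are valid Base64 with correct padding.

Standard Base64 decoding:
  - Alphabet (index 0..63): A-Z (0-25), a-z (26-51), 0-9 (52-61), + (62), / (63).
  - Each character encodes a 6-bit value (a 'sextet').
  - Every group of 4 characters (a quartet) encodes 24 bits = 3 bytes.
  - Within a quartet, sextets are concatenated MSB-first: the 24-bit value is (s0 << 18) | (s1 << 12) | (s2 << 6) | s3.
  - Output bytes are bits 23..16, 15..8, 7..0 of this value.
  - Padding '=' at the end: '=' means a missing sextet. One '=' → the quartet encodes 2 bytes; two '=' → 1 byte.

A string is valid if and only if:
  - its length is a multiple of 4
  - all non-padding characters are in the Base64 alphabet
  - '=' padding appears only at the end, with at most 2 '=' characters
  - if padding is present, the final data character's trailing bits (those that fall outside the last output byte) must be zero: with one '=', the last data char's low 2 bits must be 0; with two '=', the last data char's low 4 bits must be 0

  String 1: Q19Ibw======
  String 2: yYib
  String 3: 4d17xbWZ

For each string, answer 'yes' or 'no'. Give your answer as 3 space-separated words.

String 1: 'Q19Ibw======' → invalid (6 pad chars (max 2))
String 2: 'yYib' → valid
String 3: '4d17xbWZ' → valid

Answer: no yes yes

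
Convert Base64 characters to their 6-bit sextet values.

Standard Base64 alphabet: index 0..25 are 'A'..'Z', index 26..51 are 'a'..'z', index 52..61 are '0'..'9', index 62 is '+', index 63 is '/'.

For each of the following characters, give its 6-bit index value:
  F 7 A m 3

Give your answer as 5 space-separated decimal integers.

Answer: 5 59 0 38 55

Derivation:
'F': A..Z range, ord('F') − ord('A') = 5
'7': 0..9 range, 52 + ord('7') − ord('0') = 59
'A': A..Z range, ord('A') − ord('A') = 0
'm': a..z range, 26 + ord('m') − ord('a') = 38
'3': 0..9 range, 52 + ord('3') − ord('0') = 55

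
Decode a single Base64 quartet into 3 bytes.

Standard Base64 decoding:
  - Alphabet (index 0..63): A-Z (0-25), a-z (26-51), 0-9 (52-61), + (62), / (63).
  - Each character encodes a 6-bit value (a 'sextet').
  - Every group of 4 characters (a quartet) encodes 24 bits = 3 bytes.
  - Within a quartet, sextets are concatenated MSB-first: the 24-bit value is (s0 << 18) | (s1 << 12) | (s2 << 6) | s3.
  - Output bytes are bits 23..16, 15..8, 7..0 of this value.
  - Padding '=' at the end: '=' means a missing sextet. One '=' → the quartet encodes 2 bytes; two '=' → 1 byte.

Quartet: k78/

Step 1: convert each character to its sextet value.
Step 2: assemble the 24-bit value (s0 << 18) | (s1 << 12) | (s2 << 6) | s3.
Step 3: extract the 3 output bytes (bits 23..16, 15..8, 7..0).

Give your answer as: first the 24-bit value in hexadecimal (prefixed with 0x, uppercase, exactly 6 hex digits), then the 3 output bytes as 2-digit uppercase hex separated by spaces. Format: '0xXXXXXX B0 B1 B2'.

Answer: 0x93BF3F 93 BF 3F

Derivation:
Sextets: k=36, 7=59, 8=60, /=63
24-bit: (36<<18) | (59<<12) | (60<<6) | 63
      = 0x900000 | 0x03B000 | 0x000F00 | 0x00003F
      = 0x93BF3F
Bytes: (v>>16)&0xFF=93, (v>>8)&0xFF=BF, v&0xFF=3F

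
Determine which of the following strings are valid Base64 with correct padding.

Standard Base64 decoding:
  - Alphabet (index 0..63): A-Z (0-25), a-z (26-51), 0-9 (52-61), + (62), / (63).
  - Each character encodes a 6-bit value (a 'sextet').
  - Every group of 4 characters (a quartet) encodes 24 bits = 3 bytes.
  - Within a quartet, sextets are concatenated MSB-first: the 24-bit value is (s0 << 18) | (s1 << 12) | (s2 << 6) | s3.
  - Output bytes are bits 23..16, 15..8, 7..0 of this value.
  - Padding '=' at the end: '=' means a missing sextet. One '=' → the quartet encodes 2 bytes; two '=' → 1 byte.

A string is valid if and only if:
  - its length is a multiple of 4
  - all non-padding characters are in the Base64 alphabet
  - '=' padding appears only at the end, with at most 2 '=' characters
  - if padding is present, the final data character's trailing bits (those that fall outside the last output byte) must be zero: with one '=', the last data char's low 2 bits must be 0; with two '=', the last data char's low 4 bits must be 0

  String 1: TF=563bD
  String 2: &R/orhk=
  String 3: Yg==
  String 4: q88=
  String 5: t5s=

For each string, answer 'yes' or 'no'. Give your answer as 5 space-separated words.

String 1: 'TF=563bD' → invalid (bad char(s): ['=']; '=' in middle)
String 2: '&R/orhk=' → invalid (bad char(s): ['&'])
String 3: 'Yg==' → valid
String 4: 'q88=' → valid
String 5: 't5s=' → valid

Answer: no no yes yes yes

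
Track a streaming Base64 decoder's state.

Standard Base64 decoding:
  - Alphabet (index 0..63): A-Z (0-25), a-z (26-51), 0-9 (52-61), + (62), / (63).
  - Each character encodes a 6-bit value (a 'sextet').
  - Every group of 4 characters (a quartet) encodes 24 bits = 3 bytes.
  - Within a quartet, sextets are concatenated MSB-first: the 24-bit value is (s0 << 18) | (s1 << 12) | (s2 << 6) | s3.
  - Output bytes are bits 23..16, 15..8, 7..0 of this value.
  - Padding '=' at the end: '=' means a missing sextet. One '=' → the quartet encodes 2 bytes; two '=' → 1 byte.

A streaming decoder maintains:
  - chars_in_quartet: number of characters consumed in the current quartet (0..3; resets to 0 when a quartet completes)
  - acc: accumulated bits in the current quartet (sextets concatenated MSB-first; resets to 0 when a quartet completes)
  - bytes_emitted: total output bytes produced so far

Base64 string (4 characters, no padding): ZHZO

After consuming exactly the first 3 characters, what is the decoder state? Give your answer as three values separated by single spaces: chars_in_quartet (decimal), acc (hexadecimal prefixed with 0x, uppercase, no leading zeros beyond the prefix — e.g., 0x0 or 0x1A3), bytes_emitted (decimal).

After char 0 ('Z'=25): chars_in_quartet=1 acc=0x19 bytes_emitted=0
After char 1 ('H'=7): chars_in_quartet=2 acc=0x647 bytes_emitted=0
After char 2 ('Z'=25): chars_in_quartet=3 acc=0x191D9 bytes_emitted=0

Answer: 3 0x191D9 0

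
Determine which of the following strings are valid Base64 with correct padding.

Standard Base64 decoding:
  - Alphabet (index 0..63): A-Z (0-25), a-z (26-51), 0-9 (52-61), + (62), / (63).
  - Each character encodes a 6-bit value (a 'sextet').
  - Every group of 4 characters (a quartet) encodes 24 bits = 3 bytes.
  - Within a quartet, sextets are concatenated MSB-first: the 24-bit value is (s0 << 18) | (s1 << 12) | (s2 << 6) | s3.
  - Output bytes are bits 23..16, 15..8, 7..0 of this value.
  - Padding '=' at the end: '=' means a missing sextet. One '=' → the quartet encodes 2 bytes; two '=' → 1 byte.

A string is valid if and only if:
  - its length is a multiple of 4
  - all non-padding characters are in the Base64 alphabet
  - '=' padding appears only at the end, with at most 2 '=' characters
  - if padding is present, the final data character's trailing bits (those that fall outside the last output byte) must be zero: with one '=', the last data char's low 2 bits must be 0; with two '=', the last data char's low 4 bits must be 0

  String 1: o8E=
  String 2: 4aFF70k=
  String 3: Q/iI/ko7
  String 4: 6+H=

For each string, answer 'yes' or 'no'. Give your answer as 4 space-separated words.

String 1: 'o8E=' → valid
String 2: '4aFF70k=' → valid
String 3: 'Q/iI/ko7' → valid
String 4: '6+H=' → invalid (bad trailing bits)

Answer: yes yes yes no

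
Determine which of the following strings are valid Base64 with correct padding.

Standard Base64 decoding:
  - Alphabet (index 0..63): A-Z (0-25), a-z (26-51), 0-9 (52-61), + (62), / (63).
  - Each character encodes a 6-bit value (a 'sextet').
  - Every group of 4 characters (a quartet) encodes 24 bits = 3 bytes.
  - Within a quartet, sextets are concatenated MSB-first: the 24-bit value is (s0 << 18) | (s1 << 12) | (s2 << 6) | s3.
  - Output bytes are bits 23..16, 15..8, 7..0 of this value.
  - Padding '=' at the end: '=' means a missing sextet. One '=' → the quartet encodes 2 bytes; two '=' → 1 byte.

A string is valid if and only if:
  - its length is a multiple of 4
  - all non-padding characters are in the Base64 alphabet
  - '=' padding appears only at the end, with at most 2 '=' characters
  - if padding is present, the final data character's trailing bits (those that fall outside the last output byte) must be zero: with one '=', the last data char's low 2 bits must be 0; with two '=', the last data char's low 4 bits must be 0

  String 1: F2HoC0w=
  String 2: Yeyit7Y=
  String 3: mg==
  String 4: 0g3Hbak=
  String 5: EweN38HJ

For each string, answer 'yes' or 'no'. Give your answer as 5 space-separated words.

String 1: 'F2HoC0w=' → valid
String 2: 'Yeyit7Y=' → valid
String 3: 'mg==' → valid
String 4: '0g3Hbak=' → valid
String 5: 'EweN38HJ' → valid

Answer: yes yes yes yes yes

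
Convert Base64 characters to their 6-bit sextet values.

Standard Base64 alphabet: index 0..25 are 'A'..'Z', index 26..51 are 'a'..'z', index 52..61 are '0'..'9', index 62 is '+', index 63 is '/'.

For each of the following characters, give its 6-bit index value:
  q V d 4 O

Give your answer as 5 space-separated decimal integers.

'q': a..z range, 26 + ord('q') − ord('a') = 42
'V': A..Z range, ord('V') − ord('A') = 21
'd': a..z range, 26 + ord('d') − ord('a') = 29
'4': 0..9 range, 52 + ord('4') − ord('0') = 56
'O': A..Z range, ord('O') − ord('A') = 14

Answer: 42 21 29 56 14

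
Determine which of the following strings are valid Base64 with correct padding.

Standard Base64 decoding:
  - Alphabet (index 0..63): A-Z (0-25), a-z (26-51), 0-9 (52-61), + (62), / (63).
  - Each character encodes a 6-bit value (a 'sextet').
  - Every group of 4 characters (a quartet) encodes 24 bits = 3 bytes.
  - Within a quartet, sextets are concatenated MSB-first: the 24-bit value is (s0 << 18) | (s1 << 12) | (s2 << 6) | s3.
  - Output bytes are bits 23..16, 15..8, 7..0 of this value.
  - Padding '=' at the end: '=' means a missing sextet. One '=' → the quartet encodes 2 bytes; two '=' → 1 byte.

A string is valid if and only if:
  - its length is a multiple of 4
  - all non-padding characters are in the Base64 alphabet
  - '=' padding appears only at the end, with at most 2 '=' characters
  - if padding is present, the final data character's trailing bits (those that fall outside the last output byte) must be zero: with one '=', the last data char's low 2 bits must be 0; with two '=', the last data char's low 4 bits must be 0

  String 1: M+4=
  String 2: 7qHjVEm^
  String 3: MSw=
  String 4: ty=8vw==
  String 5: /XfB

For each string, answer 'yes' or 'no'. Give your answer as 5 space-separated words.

Answer: yes no yes no yes

Derivation:
String 1: 'M+4=' → valid
String 2: '7qHjVEm^' → invalid (bad char(s): ['^'])
String 3: 'MSw=' → valid
String 4: 'ty=8vw==' → invalid (bad char(s): ['=']; '=' in middle)
String 5: '/XfB' → valid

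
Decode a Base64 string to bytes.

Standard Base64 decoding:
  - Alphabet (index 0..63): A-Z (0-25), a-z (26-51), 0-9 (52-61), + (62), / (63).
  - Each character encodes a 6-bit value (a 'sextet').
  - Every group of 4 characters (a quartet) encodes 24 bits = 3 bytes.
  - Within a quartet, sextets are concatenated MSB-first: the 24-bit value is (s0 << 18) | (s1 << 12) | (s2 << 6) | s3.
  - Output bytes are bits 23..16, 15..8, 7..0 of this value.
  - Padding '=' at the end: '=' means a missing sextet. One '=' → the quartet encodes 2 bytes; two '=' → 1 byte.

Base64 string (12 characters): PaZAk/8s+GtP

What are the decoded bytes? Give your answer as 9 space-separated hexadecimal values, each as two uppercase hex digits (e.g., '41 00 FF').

After char 0 ('P'=15): chars_in_quartet=1 acc=0xF bytes_emitted=0
After char 1 ('a'=26): chars_in_quartet=2 acc=0x3DA bytes_emitted=0
After char 2 ('Z'=25): chars_in_quartet=3 acc=0xF699 bytes_emitted=0
After char 3 ('A'=0): chars_in_quartet=4 acc=0x3DA640 -> emit 3D A6 40, reset; bytes_emitted=3
After char 4 ('k'=36): chars_in_quartet=1 acc=0x24 bytes_emitted=3
After char 5 ('/'=63): chars_in_quartet=2 acc=0x93F bytes_emitted=3
After char 6 ('8'=60): chars_in_quartet=3 acc=0x24FFC bytes_emitted=3
After char 7 ('s'=44): chars_in_quartet=4 acc=0x93FF2C -> emit 93 FF 2C, reset; bytes_emitted=6
After char 8 ('+'=62): chars_in_quartet=1 acc=0x3E bytes_emitted=6
After char 9 ('G'=6): chars_in_quartet=2 acc=0xF86 bytes_emitted=6
After char 10 ('t'=45): chars_in_quartet=3 acc=0x3E1AD bytes_emitted=6
After char 11 ('P'=15): chars_in_quartet=4 acc=0xF86B4F -> emit F8 6B 4F, reset; bytes_emitted=9

Answer: 3D A6 40 93 FF 2C F8 6B 4F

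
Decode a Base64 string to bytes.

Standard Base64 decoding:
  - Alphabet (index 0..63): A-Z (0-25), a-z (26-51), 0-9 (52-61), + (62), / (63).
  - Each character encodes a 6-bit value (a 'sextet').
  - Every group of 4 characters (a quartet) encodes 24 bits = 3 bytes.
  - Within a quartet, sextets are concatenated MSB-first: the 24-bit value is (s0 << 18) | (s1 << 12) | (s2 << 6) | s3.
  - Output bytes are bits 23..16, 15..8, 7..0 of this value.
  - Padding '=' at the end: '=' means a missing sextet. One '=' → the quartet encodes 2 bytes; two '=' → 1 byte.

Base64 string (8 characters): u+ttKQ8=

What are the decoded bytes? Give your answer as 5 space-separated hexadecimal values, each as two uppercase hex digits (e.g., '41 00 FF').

After char 0 ('u'=46): chars_in_quartet=1 acc=0x2E bytes_emitted=0
After char 1 ('+'=62): chars_in_quartet=2 acc=0xBBE bytes_emitted=0
After char 2 ('t'=45): chars_in_quartet=3 acc=0x2EFAD bytes_emitted=0
After char 3 ('t'=45): chars_in_quartet=4 acc=0xBBEB6D -> emit BB EB 6D, reset; bytes_emitted=3
After char 4 ('K'=10): chars_in_quartet=1 acc=0xA bytes_emitted=3
After char 5 ('Q'=16): chars_in_quartet=2 acc=0x290 bytes_emitted=3
After char 6 ('8'=60): chars_in_quartet=3 acc=0xA43C bytes_emitted=3
Padding '=': partial quartet acc=0xA43C -> emit 29 0F; bytes_emitted=5

Answer: BB EB 6D 29 0F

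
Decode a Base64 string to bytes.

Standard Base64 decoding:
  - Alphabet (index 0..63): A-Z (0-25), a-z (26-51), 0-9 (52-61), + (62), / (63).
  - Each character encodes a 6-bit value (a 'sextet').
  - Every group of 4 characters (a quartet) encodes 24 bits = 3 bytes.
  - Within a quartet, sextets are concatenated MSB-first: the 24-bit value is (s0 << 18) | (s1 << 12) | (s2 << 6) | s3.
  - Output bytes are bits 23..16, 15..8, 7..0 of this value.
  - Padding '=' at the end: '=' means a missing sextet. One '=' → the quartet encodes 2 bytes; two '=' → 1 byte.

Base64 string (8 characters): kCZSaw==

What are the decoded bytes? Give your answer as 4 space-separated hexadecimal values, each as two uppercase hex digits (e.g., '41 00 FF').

Answer: 90 26 52 6B

Derivation:
After char 0 ('k'=36): chars_in_quartet=1 acc=0x24 bytes_emitted=0
After char 1 ('C'=2): chars_in_quartet=2 acc=0x902 bytes_emitted=0
After char 2 ('Z'=25): chars_in_quartet=3 acc=0x24099 bytes_emitted=0
After char 3 ('S'=18): chars_in_quartet=4 acc=0x902652 -> emit 90 26 52, reset; bytes_emitted=3
After char 4 ('a'=26): chars_in_quartet=1 acc=0x1A bytes_emitted=3
After char 5 ('w'=48): chars_in_quartet=2 acc=0x6B0 bytes_emitted=3
Padding '==': partial quartet acc=0x6B0 -> emit 6B; bytes_emitted=4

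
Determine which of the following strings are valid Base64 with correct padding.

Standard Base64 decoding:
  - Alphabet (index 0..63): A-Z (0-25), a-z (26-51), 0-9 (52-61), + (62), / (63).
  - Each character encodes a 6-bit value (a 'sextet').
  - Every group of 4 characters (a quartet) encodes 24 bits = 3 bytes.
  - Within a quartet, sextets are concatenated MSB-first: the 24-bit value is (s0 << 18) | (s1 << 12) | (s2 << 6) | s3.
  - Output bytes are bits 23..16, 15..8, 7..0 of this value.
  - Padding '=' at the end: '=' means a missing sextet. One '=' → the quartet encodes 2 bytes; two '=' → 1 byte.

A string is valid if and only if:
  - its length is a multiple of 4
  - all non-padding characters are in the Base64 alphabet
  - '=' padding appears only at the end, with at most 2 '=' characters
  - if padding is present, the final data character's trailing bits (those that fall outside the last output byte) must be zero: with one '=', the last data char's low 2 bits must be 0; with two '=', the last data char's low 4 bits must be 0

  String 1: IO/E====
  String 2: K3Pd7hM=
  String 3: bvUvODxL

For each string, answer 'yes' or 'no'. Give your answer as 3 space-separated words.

String 1: 'IO/E====' → invalid (4 pad chars (max 2))
String 2: 'K3Pd7hM=' → valid
String 3: 'bvUvODxL' → valid

Answer: no yes yes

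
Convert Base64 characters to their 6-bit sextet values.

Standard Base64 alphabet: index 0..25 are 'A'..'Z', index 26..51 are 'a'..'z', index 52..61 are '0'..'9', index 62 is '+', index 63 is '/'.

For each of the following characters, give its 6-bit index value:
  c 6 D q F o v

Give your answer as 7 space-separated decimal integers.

'c': a..z range, 26 + ord('c') − ord('a') = 28
'6': 0..9 range, 52 + ord('6') − ord('0') = 58
'D': A..Z range, ord('D') − ord('A') = 3
'q': a..z range, 26 + ord('q') − ord('a') = 42
'F': A..Z range, ord('F') − ord('A') = 5
'o': a..z range, 26 + ord('o') − ord('a') = 40
'v': a..z range, 26 + ord('v') − ord('a') = 47

Answer: 28 58 3 42 5 40 47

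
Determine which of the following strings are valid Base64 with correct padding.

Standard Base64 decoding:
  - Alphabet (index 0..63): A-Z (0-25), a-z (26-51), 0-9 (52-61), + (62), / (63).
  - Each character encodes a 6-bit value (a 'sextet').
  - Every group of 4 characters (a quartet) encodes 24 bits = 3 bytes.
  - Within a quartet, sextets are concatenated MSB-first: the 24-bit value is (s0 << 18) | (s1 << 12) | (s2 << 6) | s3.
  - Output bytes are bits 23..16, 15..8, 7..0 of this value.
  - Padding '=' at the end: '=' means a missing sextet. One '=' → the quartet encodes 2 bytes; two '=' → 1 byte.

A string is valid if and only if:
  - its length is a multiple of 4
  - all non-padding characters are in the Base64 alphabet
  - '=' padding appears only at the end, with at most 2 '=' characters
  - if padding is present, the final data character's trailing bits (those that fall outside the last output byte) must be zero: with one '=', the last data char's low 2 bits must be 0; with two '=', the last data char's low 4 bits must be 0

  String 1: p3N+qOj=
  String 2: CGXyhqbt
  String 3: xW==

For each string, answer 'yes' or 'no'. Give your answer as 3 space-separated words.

String 1: 'p3N+qOj=' → invalid (bad trailing bits)
String 2: 'CGXyhqbt' → valid
String 3: 'xW==' → invalid (bad trailing bits)

Answer: no yes no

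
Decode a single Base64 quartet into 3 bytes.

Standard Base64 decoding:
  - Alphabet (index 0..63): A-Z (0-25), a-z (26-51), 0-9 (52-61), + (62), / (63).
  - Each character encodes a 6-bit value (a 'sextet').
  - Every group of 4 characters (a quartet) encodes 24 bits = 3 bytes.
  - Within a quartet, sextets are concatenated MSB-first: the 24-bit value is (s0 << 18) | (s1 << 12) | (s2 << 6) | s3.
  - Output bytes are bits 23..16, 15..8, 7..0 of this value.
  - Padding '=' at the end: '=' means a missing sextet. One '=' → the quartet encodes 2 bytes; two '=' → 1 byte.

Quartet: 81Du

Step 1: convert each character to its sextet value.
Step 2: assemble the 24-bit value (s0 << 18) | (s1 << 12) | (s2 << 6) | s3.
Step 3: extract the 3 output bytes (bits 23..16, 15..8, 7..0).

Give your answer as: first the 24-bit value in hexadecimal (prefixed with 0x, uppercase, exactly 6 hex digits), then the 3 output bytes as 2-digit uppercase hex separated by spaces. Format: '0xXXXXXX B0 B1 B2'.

Answer: 0xF350EE F3 50 EE

Derivation:
Sextets: 8=60, 1=53, D=3, u=46
24-bit: (60<<18) | (53<<12) | (3<<6) | 46
      = 0xF00000 | 0x035000 | 0x0000C0 | 0x00002E
      = 0xF350EE
Bytes: (v>>16)&0xFF=F3, (v>>8)&0xFF=50, v&0xFF=EE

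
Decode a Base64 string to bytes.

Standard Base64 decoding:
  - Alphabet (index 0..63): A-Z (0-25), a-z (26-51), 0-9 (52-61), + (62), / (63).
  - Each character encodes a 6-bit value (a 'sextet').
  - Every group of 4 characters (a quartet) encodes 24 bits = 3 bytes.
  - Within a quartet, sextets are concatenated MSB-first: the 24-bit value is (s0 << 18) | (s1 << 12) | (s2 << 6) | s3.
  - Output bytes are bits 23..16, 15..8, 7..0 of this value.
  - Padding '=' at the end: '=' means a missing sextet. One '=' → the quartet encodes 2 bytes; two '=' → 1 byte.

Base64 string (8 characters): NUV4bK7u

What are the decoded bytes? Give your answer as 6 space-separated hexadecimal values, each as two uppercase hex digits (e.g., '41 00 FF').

Answer: 35 45 78 6C AE EE

Derivation:
After char 0 ('N'=13): chars_in_quartet=1 acc=0xD bytes_emitted=0
After char 1 ('U'=20): chars_in_quartet=2 acc=0x354 bytes_emitted=0
After char 2 ('V'=21): chars_in_quartet=3 acc=0xD515 bytes_emitted=0
After char 3 ('4'=56): chars_in_quartet=4 acc=0x354578 -> emit 35 45 78, reset; bytes_emitted=3
After char 4 ('b'=27): chars_in_quartet=1 acc=0x1B bytes_emitted=3
After char 5 ('K'=10): chars_in_quartet=2 acc=0x6CA bytes_emitted=3
After char 6 ('7'=59): chars_in_quartet=3 acc=0x1B2BB bytes_emitted=3
After char 7 ('u'=46): chars_in_quartet=4 acc=0x6CAEEE -> emit 6C AE EE, reset; bytes_emitted=6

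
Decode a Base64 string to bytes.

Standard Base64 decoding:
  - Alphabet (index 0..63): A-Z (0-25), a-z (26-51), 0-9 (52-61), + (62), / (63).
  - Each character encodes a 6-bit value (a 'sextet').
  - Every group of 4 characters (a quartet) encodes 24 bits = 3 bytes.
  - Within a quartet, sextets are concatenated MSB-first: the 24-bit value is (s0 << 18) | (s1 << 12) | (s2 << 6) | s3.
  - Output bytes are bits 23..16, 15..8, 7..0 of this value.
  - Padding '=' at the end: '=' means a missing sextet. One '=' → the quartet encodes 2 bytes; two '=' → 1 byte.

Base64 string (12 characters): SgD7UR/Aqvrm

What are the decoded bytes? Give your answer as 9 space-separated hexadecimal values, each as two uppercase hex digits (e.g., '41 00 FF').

Answer: 4A 00 FB 51 1F C0 AA FA E6

Derivation:
After char 0 ('S'=18): chars_in_quartet=1 acc=0x12 bytes_emitted=0
After char 1 ('g'=32): chars_in_quartet=2 acc=0x4A0 bytes_emitted=0
After char 2 ('D'=3): chars_in_quartet=3 acc=0x12803 bytes_emitted=0
After char 3 ('7'=59): chars_in_quartet=4 acc=0x4A00FB -> emit 4A 00 FB, reset; bytes_emitted=3
After char 4 ('U'=20): chars_in_quartet=1 acc=0x14 bytes_emitted=3
After char 5 ('R'=17): chars_in_quartet=2 acc=0x511 bytes_emitted=3
After char 6 ('/'=63): chars_in_quartet=3 acc=0x1447F bytes_emitted=3
After char 7 ('A'=0): chars_in_quartet=4 acc=0x511FC0 -> emit 51 1F C0, reset; bytes_emitted=6
After char 8 ('q'=42): chars_in_quartet=1 acc=0x2A bytes_emitted=6
After char 9 ('v'=47): chars_in_quartet=2 acc=0xAAF bytes_emitted=6
After char 10 ('r'=43): chars_in_quartet=3 acc=0x2ABEB bytes_emitted=6
After char 11 ('m'=38): chars_in_quartet=4 acc=0xAAFAE6 -> emit AA FA E6, reset; bytes_emitted=9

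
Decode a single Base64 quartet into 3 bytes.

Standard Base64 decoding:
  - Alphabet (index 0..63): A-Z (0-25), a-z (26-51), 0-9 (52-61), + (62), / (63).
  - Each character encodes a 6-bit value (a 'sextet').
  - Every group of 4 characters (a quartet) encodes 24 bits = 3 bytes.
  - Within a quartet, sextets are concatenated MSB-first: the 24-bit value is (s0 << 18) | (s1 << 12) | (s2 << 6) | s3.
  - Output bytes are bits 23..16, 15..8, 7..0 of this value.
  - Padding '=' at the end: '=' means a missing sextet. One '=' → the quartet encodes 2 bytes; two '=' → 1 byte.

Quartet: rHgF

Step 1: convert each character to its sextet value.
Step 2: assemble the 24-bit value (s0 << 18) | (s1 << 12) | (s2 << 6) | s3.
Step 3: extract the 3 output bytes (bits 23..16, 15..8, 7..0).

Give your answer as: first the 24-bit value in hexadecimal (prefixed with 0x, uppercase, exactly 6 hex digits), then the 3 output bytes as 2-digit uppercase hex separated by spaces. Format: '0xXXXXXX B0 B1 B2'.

Sextets: r=43, H=7, g=32, F=5
24-bit: (43<<18) | (7<<12) | (32<<6) | 5
      = 0xAC0000 | 0x007000 | 0x000800 | 0x000005
      = 0xAC7805
Bytes: (v>>16)&0xFF=AC, (v>>8)&0xFF=78, v&0xFF=05

Answer: 0xAC7805 AC 78 05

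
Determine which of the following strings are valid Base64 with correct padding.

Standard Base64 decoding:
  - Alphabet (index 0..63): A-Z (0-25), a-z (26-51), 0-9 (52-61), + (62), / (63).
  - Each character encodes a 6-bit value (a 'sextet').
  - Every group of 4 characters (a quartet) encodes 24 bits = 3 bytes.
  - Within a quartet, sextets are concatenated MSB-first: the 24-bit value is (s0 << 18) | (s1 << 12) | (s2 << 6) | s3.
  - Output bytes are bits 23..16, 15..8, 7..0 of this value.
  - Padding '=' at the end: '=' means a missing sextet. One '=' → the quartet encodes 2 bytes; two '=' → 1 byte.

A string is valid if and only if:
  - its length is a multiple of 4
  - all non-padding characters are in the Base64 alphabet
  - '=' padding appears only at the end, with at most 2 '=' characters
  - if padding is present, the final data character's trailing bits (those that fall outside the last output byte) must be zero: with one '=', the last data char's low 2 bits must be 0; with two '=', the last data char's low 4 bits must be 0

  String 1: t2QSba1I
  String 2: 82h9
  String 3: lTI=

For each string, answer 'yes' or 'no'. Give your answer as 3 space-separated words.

String 1: 't2QSba1I' → valid
String 2: '82h9' → valid
String 3: 'lTI=' → valid

Answer: yes yes yes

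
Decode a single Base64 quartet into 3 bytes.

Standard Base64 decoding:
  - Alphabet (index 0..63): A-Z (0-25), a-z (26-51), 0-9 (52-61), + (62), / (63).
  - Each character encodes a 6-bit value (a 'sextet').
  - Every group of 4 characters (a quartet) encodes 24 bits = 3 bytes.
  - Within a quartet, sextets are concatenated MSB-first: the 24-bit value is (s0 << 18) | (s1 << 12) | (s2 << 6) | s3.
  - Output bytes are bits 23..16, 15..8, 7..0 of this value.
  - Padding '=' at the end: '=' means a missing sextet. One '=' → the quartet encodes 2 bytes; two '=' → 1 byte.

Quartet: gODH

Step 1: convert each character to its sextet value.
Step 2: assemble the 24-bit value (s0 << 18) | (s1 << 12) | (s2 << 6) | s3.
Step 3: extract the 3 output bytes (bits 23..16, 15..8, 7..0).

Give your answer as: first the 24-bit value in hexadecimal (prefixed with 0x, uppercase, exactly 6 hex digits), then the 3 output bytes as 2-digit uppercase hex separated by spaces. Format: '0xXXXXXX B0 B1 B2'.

Sextets: g=32, O=14, D=3, H=7
24-bit: (32<<18) | (14<<12) | (3<<6) | 7
      = 0x800000 | 0x00E000 | 0x0000C0 | 0x000007
      = 0x80E0C7
Bytes: (v>>16)&0xFF=80, (v>>8)&0xFF=E0, v&0xFF=C7

Answer: 0x80E0C7 80 E0 C7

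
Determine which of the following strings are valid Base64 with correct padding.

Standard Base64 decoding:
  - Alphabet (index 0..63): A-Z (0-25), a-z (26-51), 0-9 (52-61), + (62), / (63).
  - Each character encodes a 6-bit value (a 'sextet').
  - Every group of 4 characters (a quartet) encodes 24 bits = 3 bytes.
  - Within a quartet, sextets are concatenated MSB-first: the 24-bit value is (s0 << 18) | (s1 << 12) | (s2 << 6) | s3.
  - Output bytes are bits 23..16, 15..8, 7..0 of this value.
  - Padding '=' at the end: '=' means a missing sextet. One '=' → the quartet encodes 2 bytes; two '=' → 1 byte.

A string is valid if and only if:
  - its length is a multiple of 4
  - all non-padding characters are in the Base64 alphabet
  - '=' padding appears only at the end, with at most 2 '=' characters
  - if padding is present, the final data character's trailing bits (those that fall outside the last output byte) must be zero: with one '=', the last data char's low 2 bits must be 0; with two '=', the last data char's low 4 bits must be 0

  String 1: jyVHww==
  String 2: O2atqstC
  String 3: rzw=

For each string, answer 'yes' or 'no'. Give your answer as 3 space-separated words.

String 1: 'jyVHww==' → valid
String 2: 'O2atqstC' → valid
String 3: 'rzw=' → valid

Answer: yes yes yes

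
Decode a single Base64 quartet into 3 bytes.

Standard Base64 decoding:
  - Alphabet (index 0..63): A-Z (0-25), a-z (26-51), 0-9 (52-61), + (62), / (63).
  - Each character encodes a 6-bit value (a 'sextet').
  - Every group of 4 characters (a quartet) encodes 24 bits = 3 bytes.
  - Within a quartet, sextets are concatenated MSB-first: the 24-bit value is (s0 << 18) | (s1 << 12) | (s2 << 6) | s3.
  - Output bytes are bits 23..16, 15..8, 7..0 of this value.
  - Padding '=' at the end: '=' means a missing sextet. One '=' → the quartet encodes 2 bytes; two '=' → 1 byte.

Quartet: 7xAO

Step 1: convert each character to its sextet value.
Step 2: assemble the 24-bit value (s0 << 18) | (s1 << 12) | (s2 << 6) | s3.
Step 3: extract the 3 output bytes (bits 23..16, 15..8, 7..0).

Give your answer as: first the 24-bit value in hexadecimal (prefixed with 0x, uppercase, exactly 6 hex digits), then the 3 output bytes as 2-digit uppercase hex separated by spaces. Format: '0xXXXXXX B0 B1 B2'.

Answer: 0xEF100E EF 10 0E

Derivation:
Sextets: 7=59, x=49, A=0, O=14
24-bit: (59<<18) | (49<<12) | (0<<6) | 14
      = 0xEC0000 | 0x031000 | 0x000000 | 0x00000E
      = 0xEF100E
Bytes: (v>>16)&0xFF=EF, (v>>8)&0xFF=10, v&0xFF=0E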